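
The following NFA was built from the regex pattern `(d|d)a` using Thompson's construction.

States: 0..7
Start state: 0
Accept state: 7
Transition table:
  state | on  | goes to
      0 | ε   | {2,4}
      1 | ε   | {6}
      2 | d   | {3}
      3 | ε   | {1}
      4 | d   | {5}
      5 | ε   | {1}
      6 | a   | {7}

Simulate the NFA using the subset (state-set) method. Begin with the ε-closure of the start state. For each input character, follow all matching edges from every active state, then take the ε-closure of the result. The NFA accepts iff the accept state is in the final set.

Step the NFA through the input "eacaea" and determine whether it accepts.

initial (ε-close {0}): {0,2,4}
'e' @ 1: {}  — state set empty
rest 'acaea' ignored (set empty)
after full input: {}  (accept=7 not in)

Answer: REJECT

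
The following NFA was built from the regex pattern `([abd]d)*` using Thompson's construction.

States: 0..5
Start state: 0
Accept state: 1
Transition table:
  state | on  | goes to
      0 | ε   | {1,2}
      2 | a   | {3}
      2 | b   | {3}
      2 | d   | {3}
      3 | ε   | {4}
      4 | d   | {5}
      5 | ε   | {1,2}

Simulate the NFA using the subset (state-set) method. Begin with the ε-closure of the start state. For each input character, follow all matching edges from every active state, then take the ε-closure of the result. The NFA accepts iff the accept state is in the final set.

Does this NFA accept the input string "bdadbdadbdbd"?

Answer: ACCEPT

Derivation:
initial (ε-close {0}): {0,1,2}
'b' @ 1: {3,4}
'd' @ 2: {1,2,5}  ✓accept
'a' @ 3: {3,4}
'd' @ 4: {1,2,5}  ✓accept
'b' @ 5: {3,4}
'd' @ 6: {1,2,5}  ✓accept
'a' @ 7: {3,4}
'd' @ 8: {1,2,5}  ✓accept
'b' @ 9: {3,4}
'd' @ 10: {1,2,5}  ✓accept
'b' @ 11: {3,4}
'd' @ 12: {1,2,5}  ✓accept
end set {1,2,5} — state 1 in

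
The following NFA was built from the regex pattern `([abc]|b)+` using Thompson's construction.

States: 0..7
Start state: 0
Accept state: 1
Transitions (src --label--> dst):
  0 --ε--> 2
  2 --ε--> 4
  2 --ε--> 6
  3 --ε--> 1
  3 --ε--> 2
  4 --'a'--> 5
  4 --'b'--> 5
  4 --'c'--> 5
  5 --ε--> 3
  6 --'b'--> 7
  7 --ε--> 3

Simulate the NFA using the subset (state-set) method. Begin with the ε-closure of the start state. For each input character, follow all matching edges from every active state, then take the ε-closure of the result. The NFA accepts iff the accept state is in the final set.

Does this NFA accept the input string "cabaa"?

Answer: ACCEPT

Steps:
S₀ = ε-closure({0}) = {0,2,4,6}
'c' @ 1: {1,2,3,4,5,6}  ✓accept
'a' @ 2: {1,2,3,4,5,6}  ✓accept
'b' @ 3: {1,2,3,4,5,6,7}  ✓accept
'a' @ 4: {1,2,3,4,5,6}  ✓accept
'a' @ 5: {1,2,3,4,5,6}  ✓accept
final: {1,2,3,4,5,6}; accept 1 in set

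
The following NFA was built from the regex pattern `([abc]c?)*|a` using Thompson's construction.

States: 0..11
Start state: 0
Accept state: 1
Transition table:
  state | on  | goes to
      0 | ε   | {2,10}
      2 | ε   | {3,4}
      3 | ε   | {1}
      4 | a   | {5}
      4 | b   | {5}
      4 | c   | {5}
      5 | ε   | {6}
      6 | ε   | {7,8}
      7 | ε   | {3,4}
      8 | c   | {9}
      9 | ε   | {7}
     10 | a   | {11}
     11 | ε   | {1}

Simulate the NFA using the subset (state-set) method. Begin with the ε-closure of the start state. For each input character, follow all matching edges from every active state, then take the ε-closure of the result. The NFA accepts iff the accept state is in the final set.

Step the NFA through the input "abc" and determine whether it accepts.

S₀ = ε-closure({0}) = {0,1,2,3,4,10}
'a' @ 1: {1,3,4,5,6,7,8,11}  [accepting]
'b' @ 2: {1,3,4,5,6,7,8}  [accepting]
'c' @ 3: {1,3,4,5,6,7,8,9}  [accepting]
after full input: {1,3,4,5,6,7,8,9}  (accept=1 in)

Answer: ACCEPT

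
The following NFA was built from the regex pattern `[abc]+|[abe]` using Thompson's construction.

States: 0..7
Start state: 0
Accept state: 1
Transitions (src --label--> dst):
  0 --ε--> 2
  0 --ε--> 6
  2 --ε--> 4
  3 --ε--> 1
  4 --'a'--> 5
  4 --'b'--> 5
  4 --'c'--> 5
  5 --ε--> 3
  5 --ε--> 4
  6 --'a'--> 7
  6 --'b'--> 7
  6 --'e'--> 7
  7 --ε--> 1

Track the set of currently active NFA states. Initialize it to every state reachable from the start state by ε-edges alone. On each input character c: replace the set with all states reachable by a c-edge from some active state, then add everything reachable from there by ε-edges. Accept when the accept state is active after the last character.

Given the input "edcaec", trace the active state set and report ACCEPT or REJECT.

Answer: REJECT

Trace:
initial (ε-close {0}): {0,2,4,6}
'e' @ 1: {1,7}  [accepting]
'd' @ 2: {}  — state set empty
rest 'caec' ignored (set empty)
after full input: {}  (accept=1 not in)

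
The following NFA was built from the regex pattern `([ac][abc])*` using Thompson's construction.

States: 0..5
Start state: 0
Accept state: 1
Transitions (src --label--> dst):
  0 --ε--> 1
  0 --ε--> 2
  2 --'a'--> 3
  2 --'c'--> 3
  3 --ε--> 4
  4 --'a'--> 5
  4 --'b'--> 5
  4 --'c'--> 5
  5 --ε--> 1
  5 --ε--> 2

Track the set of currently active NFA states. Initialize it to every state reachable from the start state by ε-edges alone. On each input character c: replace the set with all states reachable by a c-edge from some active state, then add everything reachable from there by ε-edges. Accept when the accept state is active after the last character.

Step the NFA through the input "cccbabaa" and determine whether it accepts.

Answer: ACCEPT

Steps:
start: ε-closure({0}) = {0,1,2}
'c' @ 1: {3,4}
'c' @ 2: {1,2,5}  [accepting]
'c' @ 3: {3,4}
'b' @ 4: {1,2,5}  [accepting]
'a' @ 5: {3,4}
'b' @ 6: {1,2,5}  [accepting]
'a' @ 7: {3,4}
'a' @ 8: {1,2,5}  [accepting]
after full input: {1,2,5}  (accept=1 in)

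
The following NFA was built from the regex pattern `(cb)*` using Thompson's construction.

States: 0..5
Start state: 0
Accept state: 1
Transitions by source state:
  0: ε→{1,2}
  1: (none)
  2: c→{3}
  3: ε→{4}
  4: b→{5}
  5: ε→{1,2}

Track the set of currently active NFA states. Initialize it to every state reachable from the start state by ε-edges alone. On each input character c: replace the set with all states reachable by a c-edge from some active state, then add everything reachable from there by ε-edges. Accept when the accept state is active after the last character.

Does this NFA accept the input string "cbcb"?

initial (ε-close {0}): {0,1,2}
'c' @ 1: {3,4}
'b' @ 2: {1,2,5}  (accept∈set)
'c' @ 3: {3,4}
'b' @ 4: {1,2,5}  (accept∈set)
after full input: {1,2,5}  (accept=1 in)

Answer: ACCEPT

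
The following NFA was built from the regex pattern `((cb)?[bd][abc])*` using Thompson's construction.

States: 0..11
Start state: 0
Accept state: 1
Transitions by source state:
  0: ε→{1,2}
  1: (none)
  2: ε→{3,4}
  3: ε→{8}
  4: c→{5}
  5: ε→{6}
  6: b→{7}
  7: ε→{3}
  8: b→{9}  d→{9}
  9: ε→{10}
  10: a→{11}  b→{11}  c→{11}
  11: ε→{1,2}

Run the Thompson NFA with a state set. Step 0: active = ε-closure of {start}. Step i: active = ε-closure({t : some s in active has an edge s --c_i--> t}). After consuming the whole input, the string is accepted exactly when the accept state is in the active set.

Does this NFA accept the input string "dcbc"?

Answer: ACCEPT

Steps:
start: ε-closure({0}) = {0,1,2,3,4,8}
'd' @ 1: {9,10}
'c' @ 2: {1,2,3,4,8,11}  (accept∈set)
'b' @ 3: {9,10}
'c' @ 4: {1,2,3,4,8,11}  (accept∈set)
after full input: {1,2,3,4,8,11}  (accept=1 in)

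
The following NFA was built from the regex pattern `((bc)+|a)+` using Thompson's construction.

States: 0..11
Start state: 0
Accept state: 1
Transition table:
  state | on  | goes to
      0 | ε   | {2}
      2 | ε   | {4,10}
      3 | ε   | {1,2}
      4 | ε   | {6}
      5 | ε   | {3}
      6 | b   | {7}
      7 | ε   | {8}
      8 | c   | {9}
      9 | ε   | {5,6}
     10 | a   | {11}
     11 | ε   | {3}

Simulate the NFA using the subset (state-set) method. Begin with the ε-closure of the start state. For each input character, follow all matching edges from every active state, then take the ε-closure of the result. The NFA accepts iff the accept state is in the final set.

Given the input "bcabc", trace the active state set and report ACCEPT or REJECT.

S₀ = ε-closure({0}) = {0,2,4,6,10}
'b' @ 1: {7,8}
'c' @ 2: {1,2,3,4,5,6,9,10}  (accept∈set)
'a' @ 3: {1,2,3,4,6,10,11}  (accept∈set)
'b' @ 4: {7,8}
'c' @ 5: {1,2,3,4,5,6,9,10}  (accept∈set)
end set {1,2,3,4,5,6,9,10} — state 1 in

Answer: ACCEPT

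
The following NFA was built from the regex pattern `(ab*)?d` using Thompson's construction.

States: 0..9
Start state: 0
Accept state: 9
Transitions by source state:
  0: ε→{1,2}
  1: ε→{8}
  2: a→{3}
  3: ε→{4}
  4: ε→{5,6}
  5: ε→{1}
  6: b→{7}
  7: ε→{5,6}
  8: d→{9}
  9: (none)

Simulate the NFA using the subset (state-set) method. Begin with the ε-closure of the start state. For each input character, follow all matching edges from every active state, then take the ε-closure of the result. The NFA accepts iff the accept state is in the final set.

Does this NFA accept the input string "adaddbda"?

initial (ε-close {0}): {0,1,2,8}
'a' @ 1: {1,3,4,5,6,8}
'd' @ 2: {9}  [accepting]
'a' @ 3: {}  — dead — no transitions
rest 'ddbda' ignored (set empty)
end set {} — state 9 not in

Answer: REJECT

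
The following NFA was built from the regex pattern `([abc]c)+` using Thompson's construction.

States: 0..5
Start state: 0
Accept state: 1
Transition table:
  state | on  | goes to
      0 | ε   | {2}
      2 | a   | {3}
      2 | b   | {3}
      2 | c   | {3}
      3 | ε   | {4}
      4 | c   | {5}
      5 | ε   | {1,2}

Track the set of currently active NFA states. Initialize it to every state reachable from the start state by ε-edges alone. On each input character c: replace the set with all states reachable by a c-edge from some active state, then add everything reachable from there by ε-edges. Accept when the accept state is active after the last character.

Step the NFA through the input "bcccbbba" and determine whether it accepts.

start: ε-closure({0}) = {0,2}
'b' @ 1: {3,4}
'c' @ 2: {1,2,5}  ✓accept
'c' @ 3: {3,4}
'c' @ 4: {1,2,5}  ✓accept
'b' @ 5: {3,4}
'b' @ 6: {}  — no active states
rest 'ba' ignored (set empty)
final: {}; accept 1 not in set

Answer: REJECT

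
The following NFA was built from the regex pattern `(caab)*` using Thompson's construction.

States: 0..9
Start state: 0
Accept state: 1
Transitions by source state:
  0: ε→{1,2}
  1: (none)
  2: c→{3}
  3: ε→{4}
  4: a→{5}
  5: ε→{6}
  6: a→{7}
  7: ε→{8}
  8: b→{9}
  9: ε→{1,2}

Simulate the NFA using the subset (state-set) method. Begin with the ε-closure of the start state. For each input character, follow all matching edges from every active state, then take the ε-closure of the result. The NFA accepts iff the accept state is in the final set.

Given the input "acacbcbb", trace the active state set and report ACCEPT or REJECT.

Answer: REJECT

Trace:
S₀ = ε-closure({0}) = {0,1,2}
'a' @ 1: {}  — no active states
rest 'cacbcbb' ignored (set empty)
end set {} — state 1 not in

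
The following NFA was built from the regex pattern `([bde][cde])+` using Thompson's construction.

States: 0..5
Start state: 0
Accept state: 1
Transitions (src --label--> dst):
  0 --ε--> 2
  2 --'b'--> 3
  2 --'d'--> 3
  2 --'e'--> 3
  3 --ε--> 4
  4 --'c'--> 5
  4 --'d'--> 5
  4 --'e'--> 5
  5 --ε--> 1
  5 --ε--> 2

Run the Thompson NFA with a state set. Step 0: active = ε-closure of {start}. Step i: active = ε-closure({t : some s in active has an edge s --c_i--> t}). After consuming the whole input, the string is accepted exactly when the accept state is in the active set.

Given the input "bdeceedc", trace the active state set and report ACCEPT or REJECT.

S₀ = ε-closure({0}) = {0,2}
'b' @ 1: {3,4}
'd' @ 2: {1,2,5}  [accepting]
'e' @ 3: {3,4}
'c' @ 4: {1,2,5}  [accepting]
'e' @ 5: {3,4}
'e' @ 6: {1,2,5}  [accepting]
'd' @ 7: {3,4}
'c' @ 8: {1,2,5}  [accepting]
after full input: {1,2,5}  (accept=1 in)

Answer: ACCEPT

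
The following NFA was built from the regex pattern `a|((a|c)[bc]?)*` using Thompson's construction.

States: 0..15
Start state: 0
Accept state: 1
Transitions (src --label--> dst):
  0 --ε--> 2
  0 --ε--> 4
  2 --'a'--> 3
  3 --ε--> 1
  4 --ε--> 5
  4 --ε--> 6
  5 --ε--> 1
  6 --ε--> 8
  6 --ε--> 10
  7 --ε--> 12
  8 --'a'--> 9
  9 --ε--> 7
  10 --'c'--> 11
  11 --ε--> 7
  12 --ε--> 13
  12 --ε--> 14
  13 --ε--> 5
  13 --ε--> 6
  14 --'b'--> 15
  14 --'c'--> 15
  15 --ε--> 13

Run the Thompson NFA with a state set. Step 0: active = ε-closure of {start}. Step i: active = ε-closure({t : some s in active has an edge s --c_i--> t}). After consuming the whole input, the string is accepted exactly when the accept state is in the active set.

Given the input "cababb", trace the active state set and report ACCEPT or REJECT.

Answer: REJECT

Trace:
S₀ = ε-closure({0}) = {0,1,2,4,5,6,8,10}
'c' @ 1: {1,5,6,7,8,10,11,12,13,14}  (accept∈set)
'a' @ 2: {1,5,6,7,8,9,10,12,13,14}  (accept∈set)
'b' @ 3: {1,5,6,8,10,13,15}  (accept∈set)
'a' @ 4: {1,5,6,7,8,9,10,12,13,14}  (accept∈set)
'b' @ 5: {1,5,6,8,10,13,15}  (accept∈set)
'b' @ 6: {}  — state set empty
final: {}; accept 1 not in set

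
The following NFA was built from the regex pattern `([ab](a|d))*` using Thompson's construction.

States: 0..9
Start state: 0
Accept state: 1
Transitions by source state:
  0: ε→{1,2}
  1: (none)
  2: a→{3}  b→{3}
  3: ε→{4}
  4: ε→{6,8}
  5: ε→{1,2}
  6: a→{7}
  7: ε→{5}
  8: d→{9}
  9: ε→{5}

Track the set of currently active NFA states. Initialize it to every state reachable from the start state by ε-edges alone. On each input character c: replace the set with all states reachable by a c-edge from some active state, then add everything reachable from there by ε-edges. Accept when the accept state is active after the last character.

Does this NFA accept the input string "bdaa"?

Answer: ACCEPT

Steps:
S₀ = ε-closure({0}) = {0,1,2}
'b' @ 1: {3,4,6,8}
'd' @ 2: {1,2,5,9}  (accept∈set)
'a' @ 3: {3,4,6,8}
'a' @ 4: {1,2,5,7}  (accept∈set)
after full input: {1,2,5,7}  (accept=1 in)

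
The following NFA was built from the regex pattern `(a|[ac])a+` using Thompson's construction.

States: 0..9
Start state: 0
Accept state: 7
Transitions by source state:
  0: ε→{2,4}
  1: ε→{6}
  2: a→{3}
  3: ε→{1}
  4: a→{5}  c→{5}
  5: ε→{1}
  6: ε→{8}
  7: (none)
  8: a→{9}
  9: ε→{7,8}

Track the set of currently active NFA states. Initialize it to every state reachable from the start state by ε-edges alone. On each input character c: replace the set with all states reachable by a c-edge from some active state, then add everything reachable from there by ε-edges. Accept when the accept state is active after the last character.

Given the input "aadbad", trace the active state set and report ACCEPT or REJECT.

S₀ = ε-closure({0}) = {0,2,4}
'a' @ 1: {1,3,5,6,8}
'a' @ 2: {7,8,9}  [accepting]
'd' @ 3: {}  — dead — no transitions
rest 'bad' ignored (set empty)
after full input: {}  (accept=7 not in)

Answer: REJECT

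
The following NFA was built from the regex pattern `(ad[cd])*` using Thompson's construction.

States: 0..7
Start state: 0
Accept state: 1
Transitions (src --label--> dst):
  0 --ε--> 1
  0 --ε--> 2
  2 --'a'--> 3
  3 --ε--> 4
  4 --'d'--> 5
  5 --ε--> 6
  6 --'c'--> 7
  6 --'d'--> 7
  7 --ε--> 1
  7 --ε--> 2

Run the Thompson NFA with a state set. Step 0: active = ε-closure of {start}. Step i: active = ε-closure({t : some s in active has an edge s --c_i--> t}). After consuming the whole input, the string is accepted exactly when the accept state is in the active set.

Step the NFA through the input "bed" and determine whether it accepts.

initial (ε-close {0}): {0,1,2}
'b' @ 1: {}  — state set empty
rest 'ed' ignored (set empty)
final: {}; accept 1 not in set

Answer: REJECT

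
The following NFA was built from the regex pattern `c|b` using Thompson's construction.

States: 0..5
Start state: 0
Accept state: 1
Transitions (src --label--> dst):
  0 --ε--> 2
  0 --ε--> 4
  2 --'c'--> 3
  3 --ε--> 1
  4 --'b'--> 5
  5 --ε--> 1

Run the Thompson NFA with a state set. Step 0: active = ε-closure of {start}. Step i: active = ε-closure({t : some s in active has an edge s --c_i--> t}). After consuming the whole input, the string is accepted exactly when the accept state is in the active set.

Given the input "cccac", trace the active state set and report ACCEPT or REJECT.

start: ε-closure({0}) = {0,2,4}
'c' @ 1: {1,3}  (accept∈set)
'c' @ 2: {}  — no active states
rest 'cac' ignored (set empty)
final: {}; accept 1 not in set

Answer: REJECT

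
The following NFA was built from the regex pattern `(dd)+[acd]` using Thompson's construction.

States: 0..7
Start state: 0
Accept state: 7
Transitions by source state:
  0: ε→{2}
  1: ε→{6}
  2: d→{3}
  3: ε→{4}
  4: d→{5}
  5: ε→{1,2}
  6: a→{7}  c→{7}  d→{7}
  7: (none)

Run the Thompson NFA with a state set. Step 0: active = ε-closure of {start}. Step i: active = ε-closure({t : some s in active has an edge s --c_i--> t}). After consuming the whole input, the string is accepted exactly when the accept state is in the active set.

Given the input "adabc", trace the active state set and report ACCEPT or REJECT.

S₀ = ε-closure({0}) = {0,2}
'a' @ 1: {}  — dead — no transitions
rest 'dabc' ignored (set empty)
end set {} — state 7 not in

Answer: REJECT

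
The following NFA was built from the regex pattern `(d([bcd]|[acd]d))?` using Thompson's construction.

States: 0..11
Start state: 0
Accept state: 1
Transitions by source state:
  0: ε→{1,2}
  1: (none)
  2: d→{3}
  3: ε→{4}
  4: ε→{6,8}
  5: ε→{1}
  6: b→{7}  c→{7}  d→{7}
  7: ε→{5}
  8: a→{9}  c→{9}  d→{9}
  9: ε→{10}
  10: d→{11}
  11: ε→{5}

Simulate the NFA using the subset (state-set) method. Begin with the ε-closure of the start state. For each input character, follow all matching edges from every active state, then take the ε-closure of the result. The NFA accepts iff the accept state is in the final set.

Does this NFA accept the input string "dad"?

Answer: ACCEPT

Trace:
start: ε-closure({0}) = {0,1,2}
'd' @ 1: {3,4,6,8}
'a' @ 2: {9,10}
'd' @ 3: {1,5,11}  [accepting]
after full input: {1,5,11}  (accept=1 in)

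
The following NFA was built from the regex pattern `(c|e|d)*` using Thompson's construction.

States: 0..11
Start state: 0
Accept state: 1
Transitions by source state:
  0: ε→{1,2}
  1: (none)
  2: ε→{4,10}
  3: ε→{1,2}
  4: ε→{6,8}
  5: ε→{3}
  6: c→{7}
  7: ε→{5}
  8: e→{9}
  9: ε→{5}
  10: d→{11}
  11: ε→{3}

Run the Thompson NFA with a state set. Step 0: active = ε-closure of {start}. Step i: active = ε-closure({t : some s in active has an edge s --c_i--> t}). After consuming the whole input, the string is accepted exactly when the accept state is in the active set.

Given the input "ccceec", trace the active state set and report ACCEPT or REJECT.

Answer: ACCEPT

Derivation:
initial (ε-close {0}): {0,1,2,4,6,8,10}
'c' @ 1: {1,2,3,4,5,6,7,8,10}  [accepting]
'c' @ 2: {1,2,3,4,5,6,7,8,10}  [accepting]
'c' @ 3: {1,2,3,4,5,6,7,8,10}  [accepting]
'e' @ 4: {1,2,3,4,5,6,8,9,10}  [accepting]
'e' @ 5: {1,2,3,4,5,6,8,9,10}  [accepting]
'c' @ 6: {1,2,3,4,5,6,7,8,10}  [accepting]
after full input: {1,2,3,4,5,6,7,8,10}  (accept=1 in)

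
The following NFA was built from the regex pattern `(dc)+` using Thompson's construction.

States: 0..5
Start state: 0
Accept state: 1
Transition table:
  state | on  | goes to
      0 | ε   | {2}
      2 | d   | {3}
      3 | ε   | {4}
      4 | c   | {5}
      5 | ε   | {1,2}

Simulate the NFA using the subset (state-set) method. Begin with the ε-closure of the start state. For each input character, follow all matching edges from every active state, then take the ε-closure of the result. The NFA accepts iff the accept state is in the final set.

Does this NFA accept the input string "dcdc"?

Answer: ACCEPT

Trace:
S₀ = ε-closure({0}) = {0,2}
'd' @ 1: {3,4}
'c' @ 2: {1,2,5}  (accept∈set)
'd' @ 3: {3,4}
'c' @ 4: {1,2,5}  (accept∈set)
after full input: {1,2,5}  (accept=1 in)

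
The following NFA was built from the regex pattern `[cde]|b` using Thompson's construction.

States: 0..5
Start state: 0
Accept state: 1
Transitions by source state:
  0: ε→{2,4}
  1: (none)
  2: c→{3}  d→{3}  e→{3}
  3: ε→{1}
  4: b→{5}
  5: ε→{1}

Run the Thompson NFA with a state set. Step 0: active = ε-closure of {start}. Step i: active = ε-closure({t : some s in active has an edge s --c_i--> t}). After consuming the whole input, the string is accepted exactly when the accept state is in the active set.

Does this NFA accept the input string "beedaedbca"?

start: ε-closure({0}) = {0,2,4}
'b' @ 1: {1,5}  (accept∈set)
'e' @ 2: {}  — dead — no transitions
rest 'edaedbca' ignored (set empty)
after full input: {}  (accept=1 not in)

Answer: REJECT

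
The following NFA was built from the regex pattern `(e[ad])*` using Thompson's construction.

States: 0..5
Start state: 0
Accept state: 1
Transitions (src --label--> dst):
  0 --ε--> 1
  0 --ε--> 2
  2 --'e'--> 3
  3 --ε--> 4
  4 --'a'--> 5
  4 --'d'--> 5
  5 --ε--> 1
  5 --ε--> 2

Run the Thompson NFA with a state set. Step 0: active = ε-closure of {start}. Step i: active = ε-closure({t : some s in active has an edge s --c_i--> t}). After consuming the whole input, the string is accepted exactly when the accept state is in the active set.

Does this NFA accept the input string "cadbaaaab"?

Answer: REJECT

Steps:
initial (ε-close {0}): {0,1,2}
'c' @ 1: {}  — no active states
rest 'adbaaaab' ignored (set empty)
final: {}; accept 1 not in set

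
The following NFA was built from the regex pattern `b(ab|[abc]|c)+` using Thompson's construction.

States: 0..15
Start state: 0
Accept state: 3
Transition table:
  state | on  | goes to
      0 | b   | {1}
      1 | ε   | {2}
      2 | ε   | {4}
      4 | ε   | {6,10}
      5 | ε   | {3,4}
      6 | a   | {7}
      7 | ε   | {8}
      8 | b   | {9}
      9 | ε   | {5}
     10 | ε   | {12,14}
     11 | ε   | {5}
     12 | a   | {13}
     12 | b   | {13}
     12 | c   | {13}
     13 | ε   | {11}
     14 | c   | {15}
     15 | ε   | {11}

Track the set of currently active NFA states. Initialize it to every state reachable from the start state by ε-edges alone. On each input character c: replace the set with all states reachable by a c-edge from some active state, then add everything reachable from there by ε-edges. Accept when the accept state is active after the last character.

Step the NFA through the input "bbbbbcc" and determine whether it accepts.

start: ε-closure({0}) = {0}
'b' @ 1: {1,2,4,6,10,12,14}
'b' @ 2: {3,4,5,6,10,11,12,13,14}  ✓accept
'b' @ 3: {3,4,5,6,10,11,12,13,14}  ✓accept
'b' @ 4: {3,4,5,6,10,11,12,13,14}  ✓accept
'b' @ 5: {3,4,5,6,10,11,12,13,14}  ✓accept
'c' @ 6: {3,4,5,6,10,11,12,13,14,15}  ✓accept
'c' @ 7: {3,4,5,6,10,11,12,13,14,15}  ✓accept
end set {3,4,5,6,10,11,12,13,14,15} — state 3 in

Answer: ACCEPT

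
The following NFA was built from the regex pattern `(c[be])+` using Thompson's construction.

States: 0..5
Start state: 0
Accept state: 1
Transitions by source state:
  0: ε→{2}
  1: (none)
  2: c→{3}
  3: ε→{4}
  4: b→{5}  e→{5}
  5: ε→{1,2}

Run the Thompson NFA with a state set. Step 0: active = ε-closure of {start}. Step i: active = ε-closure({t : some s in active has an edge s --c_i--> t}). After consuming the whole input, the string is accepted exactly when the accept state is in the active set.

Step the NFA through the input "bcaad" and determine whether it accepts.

Answer: REJECT

Derivation:
start: ε-closure({0}) = {0,2}
'b' @ 1: {}  — dead — no transitions
rest 'caad' ignored (set empty)
end set {} — state 1 not in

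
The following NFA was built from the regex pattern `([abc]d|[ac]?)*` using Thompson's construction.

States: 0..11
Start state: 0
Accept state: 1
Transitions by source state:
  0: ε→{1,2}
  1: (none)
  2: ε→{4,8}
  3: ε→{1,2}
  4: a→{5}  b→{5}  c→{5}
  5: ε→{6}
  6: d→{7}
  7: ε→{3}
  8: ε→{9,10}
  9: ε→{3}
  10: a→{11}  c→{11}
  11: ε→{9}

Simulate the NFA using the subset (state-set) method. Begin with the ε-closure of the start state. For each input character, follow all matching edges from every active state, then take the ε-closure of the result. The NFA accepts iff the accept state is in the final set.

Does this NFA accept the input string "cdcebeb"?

Answer: REJECT

Steps:
S₀ = ε-closure({0}) = {0,1,2,3,4,8,9,10}
'c' @ 1: {1,2,3,4,5,6,8,9,10,11}  [accepting]
'd' @ 2: {1,2,3,4,7,8,9,10}  [accepting]
'c' @ 3: {1,2,3,4,5,6,8,9,10,11}  [accepting]
'e' @ 4: {}  — state set empty
rest 'beb' ignored (set empty)
final: {}; accept 1 not in set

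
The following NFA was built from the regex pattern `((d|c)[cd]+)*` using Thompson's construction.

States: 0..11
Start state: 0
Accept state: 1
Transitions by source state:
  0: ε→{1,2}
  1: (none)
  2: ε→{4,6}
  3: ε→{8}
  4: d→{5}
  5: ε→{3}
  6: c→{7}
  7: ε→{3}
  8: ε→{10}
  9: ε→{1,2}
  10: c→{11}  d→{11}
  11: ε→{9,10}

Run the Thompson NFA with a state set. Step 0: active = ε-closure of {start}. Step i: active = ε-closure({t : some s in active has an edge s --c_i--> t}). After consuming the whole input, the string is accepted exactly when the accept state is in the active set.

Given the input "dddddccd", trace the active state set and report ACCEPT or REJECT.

Answer: ACCEPT

Steps:
initial (ε-close {0}): {0,1,2,4,6}
'd' @ 1: {3,5,8,10}
'd' @ 2: {1,2,4,6,9,10,11}  ✓accept
'd' @ 3: {1,2,3,4,5,6,8,9,10,11}  ✓accept
'd' @ 4: {1,2,3,4,5,6,8,9,10,11}  ✓accept
'd' @ 5: {1,2,3,4,5,6,8,9,10,11}  ✓accept
'c' @ 6: {1,2,3,4,6,7,8,9,10,11}  ✓accept
'c' @ 7: {1,2,3,4,6,7,8,9,10,11}  ✓accept
'd' @ 8: {1,2,3,4,5,6,8,9,10,11}  ✓accept
after full input: {1,2,3,4,5,6,8,9,10,11}  (accept=1 in)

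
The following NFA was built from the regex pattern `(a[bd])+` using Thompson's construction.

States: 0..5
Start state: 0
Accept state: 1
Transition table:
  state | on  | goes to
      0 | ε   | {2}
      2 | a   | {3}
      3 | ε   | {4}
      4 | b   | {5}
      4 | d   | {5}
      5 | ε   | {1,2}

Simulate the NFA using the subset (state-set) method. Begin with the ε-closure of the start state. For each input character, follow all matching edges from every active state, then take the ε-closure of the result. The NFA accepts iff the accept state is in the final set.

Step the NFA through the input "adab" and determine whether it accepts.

Answer: ACCEPT

Steps:
S₀ = ε-closure({0}) = {0,2}
'a' @ 1: {3,4}
'd' @ 2: {1,2,5}  ✓accept
'a' @ 3: {3,4}
'b' @ 4: {1,2,5}  ✓accept
after full input: {1,2,5}  (accept=1 in)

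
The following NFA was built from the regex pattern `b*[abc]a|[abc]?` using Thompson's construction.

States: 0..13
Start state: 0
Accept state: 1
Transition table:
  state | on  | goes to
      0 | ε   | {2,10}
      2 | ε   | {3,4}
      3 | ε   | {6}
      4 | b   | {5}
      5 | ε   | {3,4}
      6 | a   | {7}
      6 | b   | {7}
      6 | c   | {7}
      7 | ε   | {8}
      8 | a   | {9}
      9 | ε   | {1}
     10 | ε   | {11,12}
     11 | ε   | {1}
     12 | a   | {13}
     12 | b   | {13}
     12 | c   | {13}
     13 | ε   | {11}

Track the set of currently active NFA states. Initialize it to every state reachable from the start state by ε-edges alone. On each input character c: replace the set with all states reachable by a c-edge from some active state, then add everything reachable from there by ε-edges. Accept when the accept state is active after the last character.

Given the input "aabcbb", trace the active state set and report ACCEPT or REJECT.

Answer: REJECT

Steps:
start: ε-closure({0}) = {0,1,2,3,4,6,10,11,12}
'a' @ 1: {1,7,8,11,13}  [accepting]
'a' @ 2: {1,9}  [accepting]
'b' @ 3: {}  — no active states
rest 'cbb' ignored (set empty)
after full input: {}  (accept=1 not in)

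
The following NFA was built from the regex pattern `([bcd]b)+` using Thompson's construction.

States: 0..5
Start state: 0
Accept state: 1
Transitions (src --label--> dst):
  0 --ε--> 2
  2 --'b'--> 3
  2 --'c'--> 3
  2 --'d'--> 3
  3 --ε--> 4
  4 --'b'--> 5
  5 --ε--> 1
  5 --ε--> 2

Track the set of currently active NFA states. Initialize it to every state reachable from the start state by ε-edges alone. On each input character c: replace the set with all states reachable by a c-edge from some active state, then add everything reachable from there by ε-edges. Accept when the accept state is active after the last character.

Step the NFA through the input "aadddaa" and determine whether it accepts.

Answer: REJECT

Steps:
S₀ = ε-closure({0}) = {0,2}
'a' @ 1: {}  — no active states
rest 'adddaa' ignored (set empty)
final: {}; accept 1 not in set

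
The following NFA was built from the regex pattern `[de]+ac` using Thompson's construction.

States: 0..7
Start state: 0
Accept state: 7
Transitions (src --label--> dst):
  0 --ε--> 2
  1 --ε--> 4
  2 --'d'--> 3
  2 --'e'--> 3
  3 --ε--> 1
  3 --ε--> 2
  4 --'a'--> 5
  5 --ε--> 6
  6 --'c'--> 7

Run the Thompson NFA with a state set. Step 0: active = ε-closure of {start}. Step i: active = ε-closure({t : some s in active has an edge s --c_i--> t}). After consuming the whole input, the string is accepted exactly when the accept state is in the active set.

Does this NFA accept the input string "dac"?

Answer: ACCEPT

Steps:
S₀ = ε-closure({0}) = {0,2}
'd' @ 1: {1,2,3,4}
'a' @ 2: {5,6}
'c' @ 3: {7}  (accept∈set)
final: {7}; accept 7 in set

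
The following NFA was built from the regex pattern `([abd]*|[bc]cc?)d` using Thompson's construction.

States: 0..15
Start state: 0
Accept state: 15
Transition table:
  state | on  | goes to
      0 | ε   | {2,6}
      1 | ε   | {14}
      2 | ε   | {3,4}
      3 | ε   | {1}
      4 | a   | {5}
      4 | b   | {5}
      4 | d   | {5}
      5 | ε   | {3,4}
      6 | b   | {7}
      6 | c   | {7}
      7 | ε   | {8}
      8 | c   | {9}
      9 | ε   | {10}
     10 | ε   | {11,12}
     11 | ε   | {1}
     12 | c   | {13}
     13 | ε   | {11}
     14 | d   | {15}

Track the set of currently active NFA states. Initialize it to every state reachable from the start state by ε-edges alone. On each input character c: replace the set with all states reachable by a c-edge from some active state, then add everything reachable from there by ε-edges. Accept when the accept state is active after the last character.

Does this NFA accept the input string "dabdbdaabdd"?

Answer: ACCEPT

Derivation:
initial (ε-close {0}): {0,1,2,3,4,6,14}
'd' @ 1: {1,3,4,5,14,15}  (accept∈set)
'a' @ 2: {1,3,4,5,14}
'b' @ 3: {1,3,4,5,14}
'd' @ 4: {1,3,4,5,14,15}  (accept∈set)
'b' @ 5: {1,3,4,5,14}
'd' @ 6: {1,3,4,5,14,15}  (accept∈set)
'a' @ 7: {1,3,4,5,14}
'a' @ 8: {1,3,4,5,14}
'b' @ 9: {1,3,4,5,14}
'd' @ 10: {1,3,4,5,14,15}  (accept∈set)
'd' @ 11: {1,3,4,5,14,15}  (accept∈set)
end set {1,3,4,5,14,15} — state 15 in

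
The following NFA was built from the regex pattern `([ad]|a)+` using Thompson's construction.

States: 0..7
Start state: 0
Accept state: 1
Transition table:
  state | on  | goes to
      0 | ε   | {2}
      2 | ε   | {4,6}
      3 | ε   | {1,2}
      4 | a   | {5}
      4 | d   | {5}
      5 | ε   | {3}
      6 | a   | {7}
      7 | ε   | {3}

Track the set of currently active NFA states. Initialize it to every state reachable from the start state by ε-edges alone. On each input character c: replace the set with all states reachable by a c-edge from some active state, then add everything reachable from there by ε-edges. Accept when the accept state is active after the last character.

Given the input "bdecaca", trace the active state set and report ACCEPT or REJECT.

initial (ε-close {0}): {0,2,4,6}
'b' @ 1: {}  — no active states
rest 'decaca' ignored (set empty)
after full input: {}  (accept=1 not in)

Answer: REJECT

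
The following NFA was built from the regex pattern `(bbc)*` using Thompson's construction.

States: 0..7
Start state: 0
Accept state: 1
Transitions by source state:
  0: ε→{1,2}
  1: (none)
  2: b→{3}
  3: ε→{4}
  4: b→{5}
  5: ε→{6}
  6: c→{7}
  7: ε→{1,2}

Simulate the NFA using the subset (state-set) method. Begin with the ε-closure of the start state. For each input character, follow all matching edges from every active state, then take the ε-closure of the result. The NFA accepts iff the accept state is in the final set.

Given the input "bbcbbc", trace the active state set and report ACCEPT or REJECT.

S₀ = ε-closure({0}) = {0,1,2}
'b' @ 1: {3,4}
'b' @ 2: {5,6}
'c' @ 3: {1,2,7}  ✓accept
'b' @ 4: {3,4}
'b' @ 5: {5,6}
'c' @ 6: {1,2,7}  ✓accept
end set {1,2,7} — state 1 in

Answer: ACCEPT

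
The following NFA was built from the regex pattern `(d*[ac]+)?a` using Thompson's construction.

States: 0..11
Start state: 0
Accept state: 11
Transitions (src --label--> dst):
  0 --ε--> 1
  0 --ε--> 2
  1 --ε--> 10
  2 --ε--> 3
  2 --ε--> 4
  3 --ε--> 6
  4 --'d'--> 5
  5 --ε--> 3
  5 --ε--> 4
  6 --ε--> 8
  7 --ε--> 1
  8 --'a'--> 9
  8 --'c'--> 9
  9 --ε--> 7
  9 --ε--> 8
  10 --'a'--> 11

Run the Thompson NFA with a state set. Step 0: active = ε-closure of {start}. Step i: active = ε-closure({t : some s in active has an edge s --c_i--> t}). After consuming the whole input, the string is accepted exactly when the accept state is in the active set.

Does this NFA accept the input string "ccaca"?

Answer: ACCEPT

Derivation:
initial (ε-close {0}): {0,1,2,3,4,6,8,10}
'c' @ 1: {1,7,8,9,10}
'c' @ 2: {1,7,8,9,10}
'a' @ 3: {1,7,8,9,10,11}  ✓accept
'c' @ 4: {1,7,8,9,10}
'a' @ 5: {1,7,8,9,10,11}  ✓accept
final: {1,7,8,9,10,11}; accept 11 in set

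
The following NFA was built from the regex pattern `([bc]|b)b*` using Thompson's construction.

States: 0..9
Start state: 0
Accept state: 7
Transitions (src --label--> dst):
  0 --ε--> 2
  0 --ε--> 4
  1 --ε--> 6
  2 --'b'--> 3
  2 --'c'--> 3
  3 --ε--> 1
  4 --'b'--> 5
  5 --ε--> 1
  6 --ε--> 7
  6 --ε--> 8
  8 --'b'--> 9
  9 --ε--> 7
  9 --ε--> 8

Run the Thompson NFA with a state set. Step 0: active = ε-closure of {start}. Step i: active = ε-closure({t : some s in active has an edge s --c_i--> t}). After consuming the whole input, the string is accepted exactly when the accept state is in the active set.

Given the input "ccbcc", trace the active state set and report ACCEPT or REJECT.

S₀ = ε-closure({0}) = {0,2,4}
'c' @ 1: {1,3,6,7,8}  (accept∈set)
'c' @ 2: {}  — state set empty
rest 'bcc' ignored (set empty)
end set {} — state 7 not in

Answer: REJECT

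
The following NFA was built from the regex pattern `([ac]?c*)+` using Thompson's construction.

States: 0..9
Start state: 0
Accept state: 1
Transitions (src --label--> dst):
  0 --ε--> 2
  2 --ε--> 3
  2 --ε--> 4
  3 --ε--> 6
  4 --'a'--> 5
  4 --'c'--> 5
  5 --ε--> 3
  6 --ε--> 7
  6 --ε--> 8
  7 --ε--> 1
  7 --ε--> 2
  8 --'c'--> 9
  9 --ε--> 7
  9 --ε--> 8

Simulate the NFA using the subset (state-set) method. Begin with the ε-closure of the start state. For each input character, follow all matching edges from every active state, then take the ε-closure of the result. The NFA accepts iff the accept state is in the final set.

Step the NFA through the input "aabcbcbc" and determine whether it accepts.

initial (ε-close {0}): {0,1,2,3,4,6,7,8}
'a' @ 1: {1,2,3,4,5,6,7,8}  [accepting]
'a' @ 2: {1,2,3,4,5,6,7,8}  [accepting]
'b' @ 3: {}  — no active states
rest 'cbcbc' ignored (set empty)
final: {}; accept 1 not in set

Answer: REJECT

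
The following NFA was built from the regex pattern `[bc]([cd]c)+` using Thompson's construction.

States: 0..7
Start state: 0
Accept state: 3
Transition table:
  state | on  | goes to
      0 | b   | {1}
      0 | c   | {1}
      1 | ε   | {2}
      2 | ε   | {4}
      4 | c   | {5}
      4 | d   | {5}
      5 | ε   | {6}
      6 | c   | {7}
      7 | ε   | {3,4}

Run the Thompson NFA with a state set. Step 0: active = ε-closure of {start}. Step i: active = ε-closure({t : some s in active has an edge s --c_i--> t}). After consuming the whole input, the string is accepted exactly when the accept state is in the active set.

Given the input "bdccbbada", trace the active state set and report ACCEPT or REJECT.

Answer: REJECT

Trace:
start: ε-closure({0}) = {0}
'b' @ 1: {1,2,4}
'd' @ 2: {5,6}
'c' @ 3: {3,4,7}  ✓accept
'c' @ 4: {5,6}
'b' @ 5: {}  — dead — no transitions
rest 'bada' ignored (set empty)
after full input: {}  (accept=3 not in)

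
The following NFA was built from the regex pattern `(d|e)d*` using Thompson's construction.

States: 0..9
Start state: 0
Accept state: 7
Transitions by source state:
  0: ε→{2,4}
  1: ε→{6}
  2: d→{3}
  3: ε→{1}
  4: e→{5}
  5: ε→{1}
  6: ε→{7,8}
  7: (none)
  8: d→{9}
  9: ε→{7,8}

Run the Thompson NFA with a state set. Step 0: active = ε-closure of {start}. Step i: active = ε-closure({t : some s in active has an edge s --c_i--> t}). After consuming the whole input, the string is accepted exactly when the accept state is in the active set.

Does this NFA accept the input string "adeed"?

S₀ = ε-closure({0}) = {0,2,4}
'a' @ 1: {}  — dead — no transitions
rest 'deed' ignored (set empty)
final: {}; accept 7 not in set

Answer: REJECT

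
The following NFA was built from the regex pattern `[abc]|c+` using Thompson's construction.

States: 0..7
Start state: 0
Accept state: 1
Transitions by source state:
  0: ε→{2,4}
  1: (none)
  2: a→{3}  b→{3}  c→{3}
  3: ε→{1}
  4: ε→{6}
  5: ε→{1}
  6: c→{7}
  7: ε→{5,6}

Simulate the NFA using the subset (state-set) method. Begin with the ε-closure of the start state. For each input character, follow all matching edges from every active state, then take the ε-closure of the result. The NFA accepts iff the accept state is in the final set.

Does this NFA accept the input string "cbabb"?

start: ε-closure({0}) = {0,2,4,6}
'c' @ 1: {1,3,5,6,7}  (accept∈set)
'b' @ 2: {}  — dead — no transitions
rest 'abb' ignored (set empty)
final: {}; accept 1 not in set

Answer: REJECT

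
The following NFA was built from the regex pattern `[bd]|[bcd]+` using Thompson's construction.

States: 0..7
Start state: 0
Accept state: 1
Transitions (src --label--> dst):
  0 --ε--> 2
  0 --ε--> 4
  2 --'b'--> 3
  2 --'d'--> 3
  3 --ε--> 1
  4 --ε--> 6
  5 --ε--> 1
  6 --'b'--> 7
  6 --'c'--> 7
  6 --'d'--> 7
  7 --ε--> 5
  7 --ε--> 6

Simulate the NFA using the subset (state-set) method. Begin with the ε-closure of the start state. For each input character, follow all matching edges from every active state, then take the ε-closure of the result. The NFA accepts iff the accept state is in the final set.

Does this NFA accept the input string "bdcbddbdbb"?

Answer: ACCEPT

Steps:
S₀ = ε-closure({0}) = {0,2,4,6}
'b' @ 1: {1,3,5,6,7}  ✓accept
'd' @ 2: {1,5,6,7}  ✓accept
'c' @ 3: {1,5,6,7}  ✓accept
'b' @ 4: {1,5,6,7}  ✓accept
'd' @ 5: {1,5,6,7}  ✓accept
'd' @ 6: {1,5,6,7}  ✓accept
'b' @ 7: {1,5,6,7}  ✓accept
'd' @ 8: {1,5,6,7}  ✓accept
'b' @ 9: {1,5,6,7}  ✓accept
'b' @ 10: {1,5,6,7}  ✓accept
after full input: {1,5,6,7}  (accept=1 in)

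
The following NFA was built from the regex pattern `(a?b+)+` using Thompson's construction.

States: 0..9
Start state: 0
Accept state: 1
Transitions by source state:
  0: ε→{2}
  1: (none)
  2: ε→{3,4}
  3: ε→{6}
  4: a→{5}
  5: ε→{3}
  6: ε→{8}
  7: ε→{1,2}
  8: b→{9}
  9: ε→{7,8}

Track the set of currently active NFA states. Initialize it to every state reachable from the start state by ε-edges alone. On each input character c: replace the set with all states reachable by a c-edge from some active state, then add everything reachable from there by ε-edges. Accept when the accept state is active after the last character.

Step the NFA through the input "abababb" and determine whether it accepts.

start: ε-closure({0}) = {0,2,3,4,6,8}
'a' @ 1: {3,5,6,8}
'b' @ 2: {1,2,3,4,6,7,8,9}  ✓accept
'a' @ 3: {3,5,6,8}
'b' @ 4: {1,2,3,4,6,7,8,9}  ✓accept
'a' @ 5: {3,5,6,8}
'b' @ 6: {1,2,3,4,6,7,8,9}  ✓accept
'b' @ 7: {1,2,3,4,6,7,8,9}  ✓accept
end set {1,2,3,4,6,7,8,9} — state 1 in

Answer: ACCEPT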